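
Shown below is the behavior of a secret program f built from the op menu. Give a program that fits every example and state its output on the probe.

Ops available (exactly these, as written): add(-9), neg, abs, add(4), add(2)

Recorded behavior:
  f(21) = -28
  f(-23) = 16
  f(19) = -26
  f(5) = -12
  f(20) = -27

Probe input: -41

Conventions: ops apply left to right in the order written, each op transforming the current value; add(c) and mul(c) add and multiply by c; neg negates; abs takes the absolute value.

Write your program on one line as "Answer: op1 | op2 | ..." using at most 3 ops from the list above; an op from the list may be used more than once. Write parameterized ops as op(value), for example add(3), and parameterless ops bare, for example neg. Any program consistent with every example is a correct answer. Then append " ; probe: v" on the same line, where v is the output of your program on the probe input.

neg | add(-9) | add(2) ; probe: 34

Check, running the answer program on each example:
  21 -> -21 -> -30 -> -28
  -23 -> 23 -> 14 -> 16
  19 -> -19 -> -28 -> -26
  5 -> -5 -> -14 -> -12
  20 -> -20 -> -29 -> -27
  probe: -41 -> 41 -> 32 -> 34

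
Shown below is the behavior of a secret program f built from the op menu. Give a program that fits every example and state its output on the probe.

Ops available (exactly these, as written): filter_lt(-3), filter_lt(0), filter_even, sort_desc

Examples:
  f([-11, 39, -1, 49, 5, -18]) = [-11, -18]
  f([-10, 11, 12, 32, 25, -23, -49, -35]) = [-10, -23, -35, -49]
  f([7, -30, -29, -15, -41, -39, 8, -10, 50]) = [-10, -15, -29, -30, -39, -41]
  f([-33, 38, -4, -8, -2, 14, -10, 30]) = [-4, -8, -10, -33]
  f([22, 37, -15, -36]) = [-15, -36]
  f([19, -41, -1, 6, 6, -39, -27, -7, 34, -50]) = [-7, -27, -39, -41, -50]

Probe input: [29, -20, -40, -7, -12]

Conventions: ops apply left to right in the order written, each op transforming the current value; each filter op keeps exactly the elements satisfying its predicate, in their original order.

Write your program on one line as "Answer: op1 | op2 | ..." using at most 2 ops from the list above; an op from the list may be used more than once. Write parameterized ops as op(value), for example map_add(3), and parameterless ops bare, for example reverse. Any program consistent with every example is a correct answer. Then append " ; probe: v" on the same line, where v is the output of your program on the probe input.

sort_desc | filter_lt(-3) ; probe: [-7, -12, -20, -40]

Check, running the answer program on each example:
  [-11, 39, -1, 49, 5, -18] -> [49, 39, 5, -1, -11, -18] -> [-11, -18]
  [-10, 11, 12, 32, 25, -23, -49, -35] -> [32, 25, 12, 11, -10, -23, -35, -49] -> [-10, -23, -35, -49]
  [7, -30, -29, -15, -41, -39, 8, -10, 50] -> [50, 8, 7, -10, -15, -29, -30, -39, -41] -> [-10, -15, -29, -30, -39, -41]
  [-33, 38, -4, -8, -2, 14, -10, 30] -> [38, 30, 14, -2, -4, -8, -10, -33] -> [-4, -8, -10, -33]
  [22, 37, -15, -36] -> [37, 22, -15, -36] -> [-15, -36]
  [19, -41, -1, 6, 6, -39, -27, -7, 34, -50] -> [34, 19, 6, 6, -1, -7, -27, -39, -41, -50] -> [-7, -27, -39, -41, -50]
  probe: [29, -20, -40, -7, -12] -> [29, -7, -12, -20, -40] -> [-7, -12, -20, -40]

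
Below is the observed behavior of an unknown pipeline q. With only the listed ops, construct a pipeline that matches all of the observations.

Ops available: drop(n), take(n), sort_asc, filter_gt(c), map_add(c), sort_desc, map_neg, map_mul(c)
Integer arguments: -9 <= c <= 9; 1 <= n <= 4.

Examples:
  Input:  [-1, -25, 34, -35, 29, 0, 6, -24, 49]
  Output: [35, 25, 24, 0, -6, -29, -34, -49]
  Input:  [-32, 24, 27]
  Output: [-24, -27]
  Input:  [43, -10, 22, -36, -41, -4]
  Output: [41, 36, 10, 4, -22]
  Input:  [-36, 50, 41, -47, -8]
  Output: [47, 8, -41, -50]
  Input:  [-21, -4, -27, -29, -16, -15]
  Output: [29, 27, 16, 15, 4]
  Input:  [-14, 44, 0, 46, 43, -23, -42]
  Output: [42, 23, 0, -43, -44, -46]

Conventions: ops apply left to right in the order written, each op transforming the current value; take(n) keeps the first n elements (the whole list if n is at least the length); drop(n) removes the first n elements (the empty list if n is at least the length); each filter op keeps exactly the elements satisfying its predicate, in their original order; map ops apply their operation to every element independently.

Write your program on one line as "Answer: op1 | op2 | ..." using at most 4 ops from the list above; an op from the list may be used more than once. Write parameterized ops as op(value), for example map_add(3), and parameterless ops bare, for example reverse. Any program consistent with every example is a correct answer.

drop(1) | sort_asc | map_neg

Check, running the answer program on each example:
  [-1, -25, 34, -35, 29, 0, 6, -24, 49] -> [-25, 34, -35, 29, 0, 6, -24, 49] -> [-35, -25, -24, 0, 6, 29, 34, 49] -> [35, 25, 24, 0, -6, -29, -34, -49]
  [-32, 24, 27] -> [24, 27] -> [24, 27] -> [-24, -27]
  [43, -10, 22, -36, -41, -4] -> [-10, 22, -36, -41, -4] -> [-41, -36, -10, -4, 22] -> [41, 36, 10, 4, -22]
  [-36, 50, 41, -47, -8] -> [50, 41, -47, -8] -> [-47, -8, 41, 50] -> [47, 8, -41, -50]
  [-21, -4, -27, -29, -16, -15] -> [-4, -27, -29, -16, -15] -> [-29, -27, -16, -15, -4] -> [29, 27, 16, 15, 4]
  [-14, 44, 0, 46, 43, -23, -42] -> [44, 0, 46, 43, -23, -42] -> [-42, -23, 0, 43, 44, 46] -> [42, 23, 0, -43, -44, -46]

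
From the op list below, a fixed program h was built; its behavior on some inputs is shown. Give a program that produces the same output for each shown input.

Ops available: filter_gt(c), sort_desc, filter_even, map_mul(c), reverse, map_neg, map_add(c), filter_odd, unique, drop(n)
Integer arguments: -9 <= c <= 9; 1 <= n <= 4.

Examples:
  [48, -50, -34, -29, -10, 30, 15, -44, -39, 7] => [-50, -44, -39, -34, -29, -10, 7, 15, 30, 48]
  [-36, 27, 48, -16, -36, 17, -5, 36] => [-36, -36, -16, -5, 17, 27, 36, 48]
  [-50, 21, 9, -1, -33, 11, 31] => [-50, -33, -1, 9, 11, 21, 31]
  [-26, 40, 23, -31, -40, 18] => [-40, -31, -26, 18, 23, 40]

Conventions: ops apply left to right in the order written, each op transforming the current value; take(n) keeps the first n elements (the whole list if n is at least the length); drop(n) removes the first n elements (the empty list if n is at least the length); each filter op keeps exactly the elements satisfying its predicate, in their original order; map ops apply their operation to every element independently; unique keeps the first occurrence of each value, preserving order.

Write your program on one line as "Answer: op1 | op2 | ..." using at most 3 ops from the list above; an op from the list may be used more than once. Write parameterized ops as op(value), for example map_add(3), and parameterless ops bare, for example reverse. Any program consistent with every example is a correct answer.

reverse | sort_desc | reverse

Check, running the answer program on each example:
  [48, -50, -34, -29, -10, 30, 15, -44, -39, 7] -> [7, -39, -44, 15, 30, -10, -29, -34, -50, 48] -> [48, 30, 15, 7, -10, -29, -34, -39, -44, -50] -> [-50, -44, -39, -34, -29, -10, 7, 15, 30, 48]
  [-36, 27, 48, -16, -36, 17, -5, 36] -> [36, -5, 17, -36, -16, 48, 27, -36] -> [48, 36, 27, 17, -5, -16, -36, -36] -> [-36, -36, -16, -5, 17, 27, 36, 48]
  [-50, 21, 9, -1, -33, 11, 31] -> [31, 11, -33, -1, 9, 21, -50] -> [31, 21, 11, 9, -1, -33, -50] -> [-50, -33, -1, 9, 11, 21, 31]
  [-26, 40, 23, -31, -40, 18] -> [18, -40, -31, 23, 40, -26] -> [40, 23, 18, -26, -31, -40] -> [-40, -31, -26, 18, 23, 40]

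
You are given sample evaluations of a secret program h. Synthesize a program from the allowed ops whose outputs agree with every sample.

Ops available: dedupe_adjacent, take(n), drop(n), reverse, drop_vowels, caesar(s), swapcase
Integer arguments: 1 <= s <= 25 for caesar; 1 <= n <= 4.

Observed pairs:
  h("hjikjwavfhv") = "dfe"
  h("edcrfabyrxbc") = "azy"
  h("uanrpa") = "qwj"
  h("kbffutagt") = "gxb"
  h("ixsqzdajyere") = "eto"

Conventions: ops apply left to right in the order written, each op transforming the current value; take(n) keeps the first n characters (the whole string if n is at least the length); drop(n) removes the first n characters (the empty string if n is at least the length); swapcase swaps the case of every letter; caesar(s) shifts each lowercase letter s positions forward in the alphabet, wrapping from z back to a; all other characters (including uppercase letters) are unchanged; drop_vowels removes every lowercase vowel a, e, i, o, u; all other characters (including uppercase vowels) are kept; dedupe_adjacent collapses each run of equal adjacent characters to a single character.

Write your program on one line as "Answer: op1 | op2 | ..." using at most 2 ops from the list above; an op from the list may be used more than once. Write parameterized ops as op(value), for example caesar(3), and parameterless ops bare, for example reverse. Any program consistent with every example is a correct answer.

take(3) | caesar(22)

Check, running the answer program on each example:
  "hjikjwavfhv" -> "hji" -> "dfe"
  "edcrfabyrxbc" -> "edc" -> "azy"
  "uanrpa" -> "uan" -> "qwj"
  "kbffutagt" -> "kbf" -> "gxb"
  "ixsqzdajyere" -> "ixs" -> "eto"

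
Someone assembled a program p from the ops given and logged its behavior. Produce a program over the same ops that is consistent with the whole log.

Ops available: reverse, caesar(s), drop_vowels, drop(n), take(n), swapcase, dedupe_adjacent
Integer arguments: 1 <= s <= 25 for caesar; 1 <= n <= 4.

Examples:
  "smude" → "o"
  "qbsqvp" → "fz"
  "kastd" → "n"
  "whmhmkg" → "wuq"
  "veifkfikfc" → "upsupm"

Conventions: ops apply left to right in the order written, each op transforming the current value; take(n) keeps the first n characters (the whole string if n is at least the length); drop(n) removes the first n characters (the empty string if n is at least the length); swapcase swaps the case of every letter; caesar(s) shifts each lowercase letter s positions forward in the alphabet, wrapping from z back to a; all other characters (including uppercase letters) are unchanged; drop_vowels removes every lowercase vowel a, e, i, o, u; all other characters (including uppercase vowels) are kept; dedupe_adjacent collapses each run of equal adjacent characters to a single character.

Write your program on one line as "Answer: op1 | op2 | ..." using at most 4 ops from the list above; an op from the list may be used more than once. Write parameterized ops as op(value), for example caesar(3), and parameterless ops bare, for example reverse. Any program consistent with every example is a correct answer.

drop(4) | caesar(21) | caesar(15)

Check, running the answer program on each example:
  "smude" -> "e" -> "z" -> "o"
  "qbsqvp" -> "vp" -> "qk" -> "fz"
  "kastd" -> "d" -> "y" -> "n"
  "whmhmkg" -> "mkg" -> "hfb" -> "wuq"
  "veifkfikfc" -> "kfikfc" -> "fadfax" -> "upsupm"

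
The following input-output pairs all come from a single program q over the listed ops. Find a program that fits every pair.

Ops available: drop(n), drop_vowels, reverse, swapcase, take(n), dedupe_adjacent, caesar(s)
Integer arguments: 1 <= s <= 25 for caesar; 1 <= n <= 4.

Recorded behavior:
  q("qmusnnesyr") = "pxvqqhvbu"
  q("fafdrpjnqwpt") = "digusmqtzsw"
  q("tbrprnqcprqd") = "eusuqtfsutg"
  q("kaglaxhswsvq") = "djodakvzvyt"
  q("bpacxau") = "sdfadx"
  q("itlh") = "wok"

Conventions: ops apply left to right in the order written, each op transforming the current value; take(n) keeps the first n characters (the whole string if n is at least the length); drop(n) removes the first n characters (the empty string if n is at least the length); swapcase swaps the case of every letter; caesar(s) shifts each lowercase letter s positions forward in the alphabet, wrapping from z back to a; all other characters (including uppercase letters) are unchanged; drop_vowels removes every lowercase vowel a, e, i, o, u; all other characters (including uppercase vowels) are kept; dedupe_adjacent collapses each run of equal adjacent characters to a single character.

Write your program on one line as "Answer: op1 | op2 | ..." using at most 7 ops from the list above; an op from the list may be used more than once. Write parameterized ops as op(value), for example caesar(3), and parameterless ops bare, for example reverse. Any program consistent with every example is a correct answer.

reverse | swapcase | reverse | drop(1) | swapcase | caesar(3)

Check, running the answer program on each example:
  "qmusnnesyr" -> "rysennsumq" -> "RYSENNSUMQ" -> "QMUSNNESYR" -> "MUSNNESYR" -> "musnnesyr" -> "pxvqqhvbu"
  "fafdrpjnqwpt" -> "tpwqnjprdfaf" -> "TPWQNJPRDFAF" -> "FAFDRPJNQWPT" -> "AFDRPJNQWPT" -> "afdrpjnqwpt" -> "digusmqtzsw"
  "tbrprnqcprqd" -> "dqrpcqnrprbt" -> "DQRPCQNRPRBT" -> "TBRPRNQCPRQD" -> "BRPRNQCPRQD" -> "brprnqcprqd" -> "eusuqtfsutg"
  "kaglaxhswsvq" -> "qvswshxalgak" -> "QVSWSHXALGAK" -> "KAGLAXHSWSVQ" -> "AGLAXHSWSVQ" -> "aglaxhswsvq" -> "djodakvzvyt"
  "bpacxau" -> "uaxcapb" -> "UAXCAPB" -> "BPACXAU" -> "PACXAU" -> "pacxau" -> "sdfadx"
  "itlh" -> "hlti" -> "HLTI" -> "ITLH" -> "TLH" -> "tlh" -> "wok"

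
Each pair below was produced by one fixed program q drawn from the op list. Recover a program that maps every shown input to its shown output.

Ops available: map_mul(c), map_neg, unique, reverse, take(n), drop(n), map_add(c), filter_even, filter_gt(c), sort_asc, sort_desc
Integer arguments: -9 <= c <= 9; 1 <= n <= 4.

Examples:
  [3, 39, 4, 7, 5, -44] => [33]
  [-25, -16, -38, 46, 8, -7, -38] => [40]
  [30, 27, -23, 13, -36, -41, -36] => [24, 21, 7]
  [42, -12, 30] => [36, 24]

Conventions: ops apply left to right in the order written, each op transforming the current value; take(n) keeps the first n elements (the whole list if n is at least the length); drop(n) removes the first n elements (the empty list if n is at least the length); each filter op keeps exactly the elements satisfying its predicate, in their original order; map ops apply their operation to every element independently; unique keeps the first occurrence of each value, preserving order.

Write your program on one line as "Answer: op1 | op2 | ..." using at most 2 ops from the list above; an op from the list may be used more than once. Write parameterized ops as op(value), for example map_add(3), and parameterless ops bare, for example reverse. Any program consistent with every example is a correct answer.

map_add(-6) | filter_gt(4)

Check, running the answer program on each example:
  [3, 39, 4, 7, 5, -44] -> [-3, 33, -2, 1, -1, -50] -> [33]
  [-25, -16, -38, 46, 8, -7, -38] -> [-31, -22, -44, 40, 2, -13, -44] -> [40]
  [30, 27, -23, 13, -36, -41, -36] -> [24, 21, -29, 7, -42, -47, -42] -> [24, 21, 7]
  [42, -12, 30] -> [36, -18, 24] -> [36, 24]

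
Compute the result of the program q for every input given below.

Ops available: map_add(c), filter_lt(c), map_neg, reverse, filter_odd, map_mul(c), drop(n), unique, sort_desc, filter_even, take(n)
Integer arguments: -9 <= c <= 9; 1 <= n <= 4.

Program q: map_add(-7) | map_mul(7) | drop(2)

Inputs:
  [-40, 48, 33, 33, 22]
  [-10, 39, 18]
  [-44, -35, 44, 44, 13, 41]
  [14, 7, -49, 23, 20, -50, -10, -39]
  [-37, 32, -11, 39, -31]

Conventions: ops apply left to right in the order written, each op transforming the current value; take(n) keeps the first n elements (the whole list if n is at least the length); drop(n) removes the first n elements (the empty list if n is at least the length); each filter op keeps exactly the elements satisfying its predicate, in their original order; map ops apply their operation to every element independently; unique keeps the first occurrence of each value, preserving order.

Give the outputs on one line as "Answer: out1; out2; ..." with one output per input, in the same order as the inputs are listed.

[182, 182, 105]; [77]; [259, 259, 42, 238]; [-392, 112, 91, -399, -119, -322]; [-126, 224, -266]

Execution, op by op:
  [-40, 48, 33, 33, 22] -> [-47, 41, 26, 26, 15] -> [-329, 287, 182, 182, 105] -> [182, 182, 105]
  [-10, 39, 18] -> [-17, 32, 11] -> [-119, 224, 77] -> [77]
  [-44, -35, 44, 44, 13, 41] -> [-51, -42, 37, 37, 6, 34] -> [-357, -294, 259, 259, 42, 238] -> [259, 259, 42, 238]
  [14, 7, -49, 23, 20, -50, -10, -39] -> [7, 0, -56, 16, 13, -57, -17, -46] -> [49, 0, -392, 112, 91, -399, -119, -322] -> [-392, 112, 91, -399, -119, -322]
  [-37, 32, -11, 39, -31] -> [-44, 25, -18, 32, -38] -> [-308, 175, -126, 224, -266] -> [-126, 224, -266]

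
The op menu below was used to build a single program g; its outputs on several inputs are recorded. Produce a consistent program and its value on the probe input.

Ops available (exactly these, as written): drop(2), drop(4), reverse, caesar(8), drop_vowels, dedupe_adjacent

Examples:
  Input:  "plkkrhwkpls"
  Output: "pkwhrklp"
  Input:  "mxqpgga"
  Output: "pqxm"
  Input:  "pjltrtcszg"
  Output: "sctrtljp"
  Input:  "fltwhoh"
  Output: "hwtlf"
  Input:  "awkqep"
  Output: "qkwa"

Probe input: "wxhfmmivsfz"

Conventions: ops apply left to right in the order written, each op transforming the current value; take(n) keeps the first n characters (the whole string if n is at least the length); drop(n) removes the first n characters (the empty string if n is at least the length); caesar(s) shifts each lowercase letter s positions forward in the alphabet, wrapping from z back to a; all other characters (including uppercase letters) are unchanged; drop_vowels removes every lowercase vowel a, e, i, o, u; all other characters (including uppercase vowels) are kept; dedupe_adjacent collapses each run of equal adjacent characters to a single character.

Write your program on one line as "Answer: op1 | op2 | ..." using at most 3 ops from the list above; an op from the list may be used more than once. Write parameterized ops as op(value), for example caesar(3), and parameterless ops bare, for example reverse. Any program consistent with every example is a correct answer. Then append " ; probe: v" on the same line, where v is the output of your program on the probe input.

dedupe_adjacent | reverse | drop(2) ; probe: "svimfhxw"

Check, running the answer program on each example:
  "plkkrhwkpls" -> "plkrhwkpls" -> "slpkwhrklp" -> "pkwhrklp"
  "mxqpgga" -> "mxqpga" -> "agpqxm" -> "pqxm"
  "pjltrtcszg" -> "pjltrtcszg" -> "gzsctrtljp" -> "sctrtljp"
  "fltwhoh" -> "fltwhoh" -> "hohwtlf" -> "hwtlf"
  "awkqep" -> "awkqep" -> "peqkwa" -> "qkwa"
  probe: "wxhfmmivsfz" -> "wxhfmivsfz" -> "zfsvimfhxw" -> "svimfhxw"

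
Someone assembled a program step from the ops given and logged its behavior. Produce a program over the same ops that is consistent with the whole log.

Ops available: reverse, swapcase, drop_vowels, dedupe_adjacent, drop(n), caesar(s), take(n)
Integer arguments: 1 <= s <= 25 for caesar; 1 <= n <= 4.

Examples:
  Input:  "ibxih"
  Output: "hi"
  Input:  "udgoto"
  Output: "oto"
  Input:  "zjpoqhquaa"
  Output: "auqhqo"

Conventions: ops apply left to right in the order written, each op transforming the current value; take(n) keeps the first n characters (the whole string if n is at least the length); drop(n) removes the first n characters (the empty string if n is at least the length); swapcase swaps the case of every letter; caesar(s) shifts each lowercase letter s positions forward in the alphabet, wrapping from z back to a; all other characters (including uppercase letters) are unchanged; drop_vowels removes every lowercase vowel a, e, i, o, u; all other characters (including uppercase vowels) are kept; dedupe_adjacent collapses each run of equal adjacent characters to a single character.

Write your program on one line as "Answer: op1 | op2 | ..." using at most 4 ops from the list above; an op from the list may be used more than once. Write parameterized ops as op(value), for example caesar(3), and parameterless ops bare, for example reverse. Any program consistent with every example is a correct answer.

dedupe_adjacent | drop(2) | drop(1) | reverse

Check, running the answer program on each example:
  "ibxih" -> "ibxih" -> "xih" -> "ih" -> "hi"
  "udgoto" -> "udgoto" -> "goto" -> "oto" -> "oto"
  "zjpoqhquaa" -> "zjpoqhqua" -> "poqhqua" -> "oqhqua" -> "auqhqo"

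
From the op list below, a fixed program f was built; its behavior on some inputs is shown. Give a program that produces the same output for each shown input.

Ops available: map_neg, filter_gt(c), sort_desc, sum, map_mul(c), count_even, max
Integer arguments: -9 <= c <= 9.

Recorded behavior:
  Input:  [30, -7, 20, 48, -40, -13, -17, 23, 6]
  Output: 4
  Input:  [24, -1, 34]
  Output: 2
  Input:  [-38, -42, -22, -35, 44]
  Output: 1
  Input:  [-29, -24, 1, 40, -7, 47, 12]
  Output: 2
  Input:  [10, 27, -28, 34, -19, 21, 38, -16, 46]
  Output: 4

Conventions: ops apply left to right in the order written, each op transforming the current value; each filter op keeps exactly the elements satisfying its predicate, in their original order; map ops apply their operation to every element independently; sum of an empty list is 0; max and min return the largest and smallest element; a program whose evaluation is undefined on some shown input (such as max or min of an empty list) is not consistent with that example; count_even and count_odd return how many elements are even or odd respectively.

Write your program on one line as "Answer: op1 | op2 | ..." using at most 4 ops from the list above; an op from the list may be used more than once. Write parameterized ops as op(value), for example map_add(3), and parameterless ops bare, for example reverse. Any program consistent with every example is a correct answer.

map_mul(-7) | map_neg | filter_gt(1) | count_even

Check, running the answer program on each example:
  [30, -7, 20, 48, -40, -13, -17, 23, 6] -> [-210, 49, -140, -336, 280, 91, 119, -161, -42] -> [210, -49, 140, 336, -280, -91, -119, 161, 42] -> [210, 140, 336, 161, 42] -> 4
  [24, -1, 34] -> [-168, 7, -238] -> [168, -7, 238] -> [168, 238] -> 2
  [-38, -42, -22, -35, 44] -> [266, 294, 154, 245, -308] -> [-266, -294, -154, -245, 308] -> [308] -> 1
  [-29, -24, 1, 40, -7, 47, 12] -> [203, 168, -7, -280, 49, -329, -84] -> [-203, -168, 7, 280, -49, 329, 84] -> [7, 280, 329, 84] -> 2
  [10, 27, -28, 34, -19, 21, 38, -16, 46] -> [-70, -189, 196, -238, 133, -147, -266, 112, -322] -> [70, 189, -196, 238, -133, 147, 266, -112, 322] -> [70, 189, 238, 147, 266, 322] -> 4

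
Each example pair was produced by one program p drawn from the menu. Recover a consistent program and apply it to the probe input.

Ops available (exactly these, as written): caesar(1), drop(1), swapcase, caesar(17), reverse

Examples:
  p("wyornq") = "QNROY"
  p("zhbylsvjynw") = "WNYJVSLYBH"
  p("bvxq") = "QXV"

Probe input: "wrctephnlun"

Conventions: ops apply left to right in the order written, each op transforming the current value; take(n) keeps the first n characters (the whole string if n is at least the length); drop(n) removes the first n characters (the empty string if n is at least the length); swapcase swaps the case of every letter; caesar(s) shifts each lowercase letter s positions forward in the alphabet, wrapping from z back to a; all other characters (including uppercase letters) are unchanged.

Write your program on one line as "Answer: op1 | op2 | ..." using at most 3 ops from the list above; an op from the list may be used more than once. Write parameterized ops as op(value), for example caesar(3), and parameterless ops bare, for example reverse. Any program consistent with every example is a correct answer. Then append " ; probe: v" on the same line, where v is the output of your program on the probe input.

drop(1) | reverse | swapcase ; probe: "NULNHPETCR"

Check, running the answer program on each example:
  "wyornq" -> "yornq" -> "qnroy" -> "QNROY"
  "zhbylsvjynw" -> "hbylsvjynw" -> "wnyjvslybh" -> "WNYJVSLYBH"
  "bvxq" -> "vxq" -> "qxv" -> "QXV"
  probe: "wrctephnlun" -> "rctephnlun" -> "nulnhpetcr" -> "NULNHPETCR"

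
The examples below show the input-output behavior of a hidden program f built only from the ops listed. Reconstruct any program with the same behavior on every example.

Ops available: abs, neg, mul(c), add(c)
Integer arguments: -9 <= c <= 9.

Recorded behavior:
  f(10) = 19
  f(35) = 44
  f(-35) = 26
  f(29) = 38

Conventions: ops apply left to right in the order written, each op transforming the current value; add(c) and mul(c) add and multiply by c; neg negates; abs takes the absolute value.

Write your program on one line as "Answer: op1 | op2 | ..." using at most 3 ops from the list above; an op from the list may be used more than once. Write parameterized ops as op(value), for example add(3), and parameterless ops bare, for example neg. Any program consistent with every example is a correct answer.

add(9) | abs

Check, running the answer program on each example:
  10 -> 19 -> 19
  35 -> 44 -> 44
  -35 -> -26 -> 26
  29 -> 38 -> 38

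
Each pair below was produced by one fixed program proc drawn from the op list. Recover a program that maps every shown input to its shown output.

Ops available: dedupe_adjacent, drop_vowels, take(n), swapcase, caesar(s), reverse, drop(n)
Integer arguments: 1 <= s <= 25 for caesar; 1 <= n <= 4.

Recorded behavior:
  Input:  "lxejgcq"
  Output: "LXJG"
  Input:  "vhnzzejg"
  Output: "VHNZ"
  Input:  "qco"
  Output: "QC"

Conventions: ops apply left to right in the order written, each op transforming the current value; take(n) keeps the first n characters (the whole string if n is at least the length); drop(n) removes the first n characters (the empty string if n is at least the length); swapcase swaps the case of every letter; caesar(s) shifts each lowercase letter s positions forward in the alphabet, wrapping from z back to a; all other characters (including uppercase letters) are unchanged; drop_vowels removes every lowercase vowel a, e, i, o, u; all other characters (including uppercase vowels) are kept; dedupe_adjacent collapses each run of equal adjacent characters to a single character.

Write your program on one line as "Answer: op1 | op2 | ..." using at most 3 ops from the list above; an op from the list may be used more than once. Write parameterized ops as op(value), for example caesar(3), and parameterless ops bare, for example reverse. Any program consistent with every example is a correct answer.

drop_vowels | take(4) | swapcase

Check, running the answer program on each example:
  "lxejgcq" -> "lxjgcq" -> "lxjg" -> "LXJG"
  "vhnzzejg" -> "vhnzzjg" -> "vhnz" -> "VHNZ"
  "qco" -> "qc" -> "qc" -> "QC"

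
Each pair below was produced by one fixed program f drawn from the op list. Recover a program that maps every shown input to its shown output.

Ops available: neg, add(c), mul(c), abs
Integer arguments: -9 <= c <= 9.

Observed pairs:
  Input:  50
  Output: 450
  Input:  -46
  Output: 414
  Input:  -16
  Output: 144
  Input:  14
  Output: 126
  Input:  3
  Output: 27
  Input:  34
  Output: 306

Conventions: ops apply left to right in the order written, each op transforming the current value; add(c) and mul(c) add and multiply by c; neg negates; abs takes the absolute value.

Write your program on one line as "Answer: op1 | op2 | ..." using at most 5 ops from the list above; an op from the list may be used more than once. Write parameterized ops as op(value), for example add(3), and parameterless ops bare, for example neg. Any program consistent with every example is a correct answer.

mul(3) | abs | neg | mul(-3)

Check, running the answer program on each example:
  50 -> 150 -> 150 -> -150 -> 450
  -46 -> -138 -> 138 -> -138 -> 414
  -16 -> -48 -> 48 -> -48 -> 144
  14 -> 42 -> 42 -> -42 -> 126
  3 -> 9 -> 9 -> -9 -> 27
  34 -> 102 -> 102 -> -102 -> 306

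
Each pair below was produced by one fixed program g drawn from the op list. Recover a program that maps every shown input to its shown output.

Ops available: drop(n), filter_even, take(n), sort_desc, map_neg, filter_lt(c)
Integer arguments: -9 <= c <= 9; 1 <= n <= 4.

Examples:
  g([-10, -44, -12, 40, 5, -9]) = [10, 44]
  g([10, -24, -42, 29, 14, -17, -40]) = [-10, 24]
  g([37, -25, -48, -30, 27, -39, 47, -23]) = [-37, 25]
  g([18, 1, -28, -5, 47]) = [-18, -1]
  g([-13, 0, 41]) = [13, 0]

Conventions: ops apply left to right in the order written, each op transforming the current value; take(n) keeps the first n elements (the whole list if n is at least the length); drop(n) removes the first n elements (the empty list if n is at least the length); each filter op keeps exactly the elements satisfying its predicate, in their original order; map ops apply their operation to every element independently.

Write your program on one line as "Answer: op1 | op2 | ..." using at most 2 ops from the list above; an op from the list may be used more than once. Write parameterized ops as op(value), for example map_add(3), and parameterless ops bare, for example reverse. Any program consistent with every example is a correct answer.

take(2) | map_neg

Check, running the answer program on each example:
  [-10, -44, -12, 40, 5, -9] -> [-10, -44] -> [10, 44]
  [10, -24, -42, 29, 14, -17, -40] -> [10, -24] -> [-10, 24]
  [37, -25, -48, -30, 27, -39, 47, -23] -> [37, -25] -> [-37, 25]
  [18, 1, -28, -5, 47] -> [18, 1] -> [-18, -1]
  [-13, 0, 41] -> [-13, 0] -> [13, 0]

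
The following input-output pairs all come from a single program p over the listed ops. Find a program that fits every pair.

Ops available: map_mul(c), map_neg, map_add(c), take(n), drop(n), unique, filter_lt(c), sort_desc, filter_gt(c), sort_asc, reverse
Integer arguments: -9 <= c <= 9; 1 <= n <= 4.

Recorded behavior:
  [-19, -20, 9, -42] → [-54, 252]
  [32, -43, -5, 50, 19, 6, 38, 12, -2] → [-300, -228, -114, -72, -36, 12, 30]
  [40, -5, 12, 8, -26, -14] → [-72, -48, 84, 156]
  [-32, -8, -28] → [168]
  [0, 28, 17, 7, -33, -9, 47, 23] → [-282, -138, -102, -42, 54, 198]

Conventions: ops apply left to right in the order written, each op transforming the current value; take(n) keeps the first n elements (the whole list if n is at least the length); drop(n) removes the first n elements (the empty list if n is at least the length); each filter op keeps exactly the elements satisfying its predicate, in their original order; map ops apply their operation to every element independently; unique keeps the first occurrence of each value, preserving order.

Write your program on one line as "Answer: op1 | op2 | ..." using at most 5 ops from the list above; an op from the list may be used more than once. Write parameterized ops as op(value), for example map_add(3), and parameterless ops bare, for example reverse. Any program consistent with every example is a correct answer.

drop(2) | sort_asc | map_mul(-6) | reverse

Check, running the answer program on each example:
  [-19, -20, 9, -42] -> [9, -42] -> [-42, 9] -> [252, -54] -> [-54, 252]
  [32, -43, -5, 50, 19, 6, 38, 12, -2] -> [-5, 50, 19, 6, 38, 12, -2] -> [-5, -2, 6, 12, 19, 38, 50] -> [30, 12, -36, -72, -114, -228, -300] -> [-300, -228, -114, -72, -36, 12, 30]
  [40, -5, 12, 8, -26, -14] -> [12, 8, -26, -14] -> [-26, -14, 8, 12] -> [156, 84, -48, -72] -> [-72, -48, 84, 156]
  [-32, -8, -28] -> [-28] -> [-28] -> [168] -> [168]
  [0, 28, 17, 7, -33, -9, 47, 23] -> [17, 7, -33, -9, 47, 23] -> [-33, -9, 7, 17, 23, 47] -> [198, 54, -42, -102, -138, -282] -> [-282, -138, -102, -42, 54, 198]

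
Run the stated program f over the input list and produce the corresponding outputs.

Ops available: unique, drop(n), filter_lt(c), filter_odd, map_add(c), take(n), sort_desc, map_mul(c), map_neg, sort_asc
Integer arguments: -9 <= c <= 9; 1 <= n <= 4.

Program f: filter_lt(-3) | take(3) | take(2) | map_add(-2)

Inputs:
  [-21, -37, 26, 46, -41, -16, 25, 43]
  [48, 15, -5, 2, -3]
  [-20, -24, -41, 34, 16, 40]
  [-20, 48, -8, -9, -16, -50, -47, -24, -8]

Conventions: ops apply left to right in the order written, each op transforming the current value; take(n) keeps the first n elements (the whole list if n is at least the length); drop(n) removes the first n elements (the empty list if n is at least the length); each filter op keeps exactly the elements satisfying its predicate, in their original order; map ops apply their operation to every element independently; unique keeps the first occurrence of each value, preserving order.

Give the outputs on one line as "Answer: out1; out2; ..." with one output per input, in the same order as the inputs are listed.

Execution, op by op:
  [-21, -37, 26, 46, -41, -16, 25, 43] -> [-21, -37, -41, -16] -> [-21, -37, -41] -> [-21, -37] -> [-23, -39]
  [48, 15, -5, 2, -3] -> [-5] -> [-5] -> [-5] -> [-7]
  [-20, -24, -41, 34, 16, 40] -> [-20, -24, -41] -> [-20, -24, -41] -> [-20, -24] -> [-22, -26]
  [-20, 48, -8, -9, -16, -50, -47, -24, -8] -> [-20, -8, -9, -16, -50, -47, -24, -8] -> [-20, -8, -9] -> [-20, -8] -> [-22, -10]

[-23, -39]; [-7]; [-22, -26]; [-22, -10]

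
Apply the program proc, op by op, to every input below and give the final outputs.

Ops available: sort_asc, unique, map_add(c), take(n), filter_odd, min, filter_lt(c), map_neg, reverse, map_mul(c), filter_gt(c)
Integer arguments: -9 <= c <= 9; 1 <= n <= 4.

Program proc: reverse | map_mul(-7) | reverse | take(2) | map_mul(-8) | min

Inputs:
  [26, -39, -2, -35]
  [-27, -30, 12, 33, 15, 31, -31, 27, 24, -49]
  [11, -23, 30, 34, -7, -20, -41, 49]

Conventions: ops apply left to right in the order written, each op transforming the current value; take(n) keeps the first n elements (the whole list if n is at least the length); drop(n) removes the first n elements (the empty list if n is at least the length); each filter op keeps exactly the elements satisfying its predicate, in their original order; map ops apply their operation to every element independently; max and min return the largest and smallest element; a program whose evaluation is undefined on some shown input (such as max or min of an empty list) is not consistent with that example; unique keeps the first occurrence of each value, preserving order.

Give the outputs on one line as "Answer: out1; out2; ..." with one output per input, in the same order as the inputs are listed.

Execution, op by op:
  [26, -39, -2, -35] -> [-35, -2, -39, 26] -> [245, 14, 273, -182] -> [-182, 273, 14, 245] -> [-182, 273] -> [1456, -2184] -> -2184
  [-27, -30, 12, 33, 15, 31, -31, 27, 24, -49] -> [-49, 24, 27, -31, 31, 15, 33, 12, -30, -27] -> [343, -168, -189, 217, -217, -105, -231, -84, 210, 189] -> [189, 210, -84, -231, -105, -217, 217, -189, -168, 343] -> [189, 210] -> [-1512, -1680] -> -1680
  [11, -23, 30, 34, -7, -20, -41, 49] -> [49, -41, -20, -7, 34, 30, -23, 11] -> [-343, 287, 140, 49, -238, -210, 161, -77] -> [-77, 161, -210, -238, 49, 140, 287, -343] -> [-77, 161] -> [616, -1288] -> -1288

-2184; -1680; -1288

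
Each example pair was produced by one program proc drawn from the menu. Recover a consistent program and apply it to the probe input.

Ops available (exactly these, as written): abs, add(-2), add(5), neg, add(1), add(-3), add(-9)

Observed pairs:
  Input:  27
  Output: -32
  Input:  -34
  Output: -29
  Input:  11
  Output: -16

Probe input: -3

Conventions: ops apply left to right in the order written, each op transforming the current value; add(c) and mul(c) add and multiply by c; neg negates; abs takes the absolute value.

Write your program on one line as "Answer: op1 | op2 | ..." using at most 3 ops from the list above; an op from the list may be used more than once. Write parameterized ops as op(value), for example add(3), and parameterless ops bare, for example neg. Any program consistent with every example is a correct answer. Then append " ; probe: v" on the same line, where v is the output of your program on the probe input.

add(5) | abs | neg ; probe: -2

Check, running the answer program on each example:
  27 -> 32 -> 32 -> -32
  -34 -> -29 -> 29 -> -29
  11 -> 16 -> 16 -> -16
  probe: -3 -> 2 -> 2 -> -2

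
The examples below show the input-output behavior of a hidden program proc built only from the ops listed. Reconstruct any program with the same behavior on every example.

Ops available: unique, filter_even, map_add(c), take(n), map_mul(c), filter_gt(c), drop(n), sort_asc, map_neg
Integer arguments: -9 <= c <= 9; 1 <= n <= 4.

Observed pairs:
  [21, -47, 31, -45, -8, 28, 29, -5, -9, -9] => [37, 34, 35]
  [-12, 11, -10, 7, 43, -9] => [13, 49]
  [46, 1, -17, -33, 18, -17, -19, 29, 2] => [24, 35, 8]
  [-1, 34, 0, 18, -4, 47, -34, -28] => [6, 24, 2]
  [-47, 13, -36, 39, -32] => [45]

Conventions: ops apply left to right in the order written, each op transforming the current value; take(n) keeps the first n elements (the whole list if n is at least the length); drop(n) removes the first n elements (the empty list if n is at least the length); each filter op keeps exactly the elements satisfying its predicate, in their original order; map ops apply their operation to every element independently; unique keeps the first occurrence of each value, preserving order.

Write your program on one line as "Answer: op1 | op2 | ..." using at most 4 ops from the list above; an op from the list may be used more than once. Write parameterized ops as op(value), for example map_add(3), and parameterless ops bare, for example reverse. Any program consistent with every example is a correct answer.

drop(2) | filter_gt(-5) | map_add(6) | take(3)

Check, running the answer program on each example:
  [21, -47, 31, -45, -8, 28, 29, -5, -9, -9] -> [31, -45, -8, 28, 29, -5, -9, -9] -> [31, 28, 29] -> [37, 34, 35] -> [37, 34, 35]
  [-12, 11, -10, 7, 43, -9] -> [-10, 7, 43, -9] -> [7, 43] -> [13, 49] -> [13, 49]
  [46, 1, -17, -33, 18, -17, -19, 29, 2] -> [-17, -33, 18, -17, -19, 29, 2] -> [18, 29, 2] -> [24, 35, 8] -> [24, 35, 8]
  [-1, 34, 0, 18, -4, 47, -34, -28] -> [0, 18, -4, 47, -34, -28] -> [0, 18, -4, 47] -> [6, 24, 2, 53] -> [6, 24, 2]
  [-47, 13, -36, 39, -32] -> [-36, 39, -32] -> [39] -> [45] -> [45]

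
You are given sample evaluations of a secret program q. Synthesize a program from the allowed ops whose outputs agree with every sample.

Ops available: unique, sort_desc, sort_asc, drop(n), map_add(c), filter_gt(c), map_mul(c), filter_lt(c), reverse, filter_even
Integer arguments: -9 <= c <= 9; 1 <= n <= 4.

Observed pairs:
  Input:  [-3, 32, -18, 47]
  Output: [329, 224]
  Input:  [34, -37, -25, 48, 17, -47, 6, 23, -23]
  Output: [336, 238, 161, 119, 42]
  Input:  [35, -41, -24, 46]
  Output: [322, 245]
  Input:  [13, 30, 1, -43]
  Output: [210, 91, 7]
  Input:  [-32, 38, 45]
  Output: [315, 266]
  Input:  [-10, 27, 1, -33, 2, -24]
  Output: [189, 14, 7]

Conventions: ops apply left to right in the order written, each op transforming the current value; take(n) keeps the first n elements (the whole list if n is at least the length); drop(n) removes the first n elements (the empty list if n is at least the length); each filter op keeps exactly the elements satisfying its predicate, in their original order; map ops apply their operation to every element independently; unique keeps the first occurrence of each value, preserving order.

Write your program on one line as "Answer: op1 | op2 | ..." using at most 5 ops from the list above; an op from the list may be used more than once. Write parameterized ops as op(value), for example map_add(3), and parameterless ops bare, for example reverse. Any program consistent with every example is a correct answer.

sort_asc | map_mul(7) | reverse | filter_gt(6)

Check, running the answer program on each example:
  [-3, 32, -18, 47] -> [-18, -3, 32, 47] -> [-126, -21, 224, 329] -> [329, 224, -21, -126] -> [329, 224]
  [34, -37, -25, 48, 17, -47, 6, 23, -23] -> [-47, -37, -25, -23, 6, 17, 23, 34, 48] -> [-329, -259, -175, -161, 42, 119, 161, 238, 336] -> [336, 238, 161, 119, 42, -161, -175, -259, -329] -> [336, 238, 161, 119, 42]
  [35, -41, -24, 46] -> [-41, -24, 35, 46] -> [-287, -168, 245, 322] -> [322, 245, -168, -287] -> [322, 245]
  [13, 30, 1, -43] -> [-43, 1, 13, 30] -> [-301, 7, 91, 210] -> [210, 91, 7, -301] -> [210, 91, 7]
  [-32, 38, 45] -> [-32, 38, 45] -> [-224, 266, 315] -> [315, 266, -224] -> [315, 266]
  [-10, 27, 1, -33, 2, -24] -> [-33, -24, -10, 1, 2, 27] -> [-231, -168, -70, 7, 14, 189] -> [189, 14, 7, -70, -168, -231] -> [189, 14, 7]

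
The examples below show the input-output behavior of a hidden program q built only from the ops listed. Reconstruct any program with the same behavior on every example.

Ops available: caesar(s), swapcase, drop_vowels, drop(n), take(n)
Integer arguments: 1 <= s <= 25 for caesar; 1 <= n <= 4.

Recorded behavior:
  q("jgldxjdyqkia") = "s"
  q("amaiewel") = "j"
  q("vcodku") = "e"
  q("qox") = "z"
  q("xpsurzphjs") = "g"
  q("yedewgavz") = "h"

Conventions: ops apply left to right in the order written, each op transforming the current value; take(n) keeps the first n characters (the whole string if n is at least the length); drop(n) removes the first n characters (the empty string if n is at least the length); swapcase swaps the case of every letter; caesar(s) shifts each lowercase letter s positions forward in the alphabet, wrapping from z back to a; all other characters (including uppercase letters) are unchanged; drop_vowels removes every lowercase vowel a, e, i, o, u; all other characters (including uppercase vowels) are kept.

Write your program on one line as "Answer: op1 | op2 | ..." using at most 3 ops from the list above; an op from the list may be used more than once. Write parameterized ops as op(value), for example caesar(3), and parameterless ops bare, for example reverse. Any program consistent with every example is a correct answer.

take(1) | caesar(9)

Check, running the answer program on each example:
  "jgldxjdyqkia" -> "j" -> "s"
  "amaiewel" -> "a" -> "j"
  "vcodku" -> "v" -> "e"
  "qox" -> "q" -> "z"
  "xpsurzphjs" -> "x" -> "g"
  "yedewgavz" -> "y" -> "h"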